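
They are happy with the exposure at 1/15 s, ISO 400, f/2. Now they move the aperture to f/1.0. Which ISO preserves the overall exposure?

Aperture: f/2 → f/1.4 → f/1.0 — 2 stops larger aperture (brighter).
Need 2 stops darker from the ISO: 400 → 200 → 100.

ISO 100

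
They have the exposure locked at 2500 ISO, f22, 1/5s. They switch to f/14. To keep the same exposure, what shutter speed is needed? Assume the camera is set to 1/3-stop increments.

1/13s

Aperture: f/22 → f/20 → f/18 → f/16 → f/14 — 1 1/3 stops wider (brighter).
Need 1 1/3 stops darker from the shutter speed: 1/5 → 1/6 → 1/8 → 1/10 → 1/13.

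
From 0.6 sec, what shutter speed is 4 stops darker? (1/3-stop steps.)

Shutter speed: 0.6 → 0.5 → 0.4 → 0.3 → 1/4 → 1/5 → 1/6 → 1/8 → 1/10 → 1/13 → 1/15 → 1/20 → 1/25 — 4 stops shorter (darker).

1/25s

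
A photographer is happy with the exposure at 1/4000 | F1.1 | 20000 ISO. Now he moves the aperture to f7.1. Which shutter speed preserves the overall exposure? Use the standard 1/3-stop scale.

1/100s

Aperture: f/1.1 → f/1.2 → f/1.4 → f/1.6 → f/1.8 → f/2 → f/2.2 → f/2.5 → f/2.8 → f/3.2 → f/3.5 → f/4 → f/4.5 → f/5 → f/5.6 → f/6.3 → f/7.1 — 5 1/3 stops narrower (darker).
Need 5 1/3 stops brighter from the shutter speed: 1/4000 → 1/3200 → 1/2500 → 1/2000 → 1/1600 → 1/1250 → 1/1000 → 1/800 → 1/640 → 1/500 → 1/400 → 1/320 → 1/250 → 1/200 → 1/160 → 1/125 → 1/100.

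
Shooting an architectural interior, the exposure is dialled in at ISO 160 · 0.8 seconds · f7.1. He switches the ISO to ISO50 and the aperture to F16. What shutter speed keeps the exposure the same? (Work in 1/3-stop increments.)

13 s

ISO: 160 → 125 → 100 → 80 → 64 → 50 — 1 2/3 stops lower (darker).
Aperture: f/7.1 → f/8 → f/9 → f/10 → f/11 → f/13 → f/14 → f/16 — 2 1/3 stops stopped down (darker).
Net change so far: 4 stops darker. Offset with the shutter speed: 0.8 → 1 → 1.3 → 1.6 → 2 → 2.5 → 3.2 → 4 → 5 → 6 → 8 → 10 → 13.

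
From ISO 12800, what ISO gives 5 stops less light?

ISO: 12800 → 6400 → 3200 → 1600 → 800 → 400 — 5 stops lower (darker).

ISO 400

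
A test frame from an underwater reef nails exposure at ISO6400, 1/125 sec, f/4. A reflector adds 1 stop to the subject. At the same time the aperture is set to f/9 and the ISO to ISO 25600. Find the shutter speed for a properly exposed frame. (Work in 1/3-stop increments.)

1/200s

Scene light: 1 stop brighter.
Aperture: f/4 → f/4.5 → f/5 → f/5.6 → f/6.3 → f/7.1 → f/8 → f/9 — 2 1/3 stops smaller aperture (darker).
ISO: 6400 → 8000 → 10000 → 12800 → 16000 → 20000 → 25600 — 2 stops higher (brighter).
Net so far: 2/3 stop brighter. Shutter speed: 1/125 → 1/160 → 1/200.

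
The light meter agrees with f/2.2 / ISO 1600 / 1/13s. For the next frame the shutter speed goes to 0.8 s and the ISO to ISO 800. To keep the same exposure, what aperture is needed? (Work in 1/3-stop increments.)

f/5

Shutter speed: 1/13 → 1/10 → 1/8 → 1/6 → 1/5 → 1/4 → 0.3 → 0.4 → 0.5 → 0.6 → 0.8 — 3 1/3 stops longer (brighter).
ISO: 1600 → 1250 → 1000 → 800 — 1 stop dropped (darker).
Net change so far: 2 1/3 stops brighter. Offset with the aperture: f/2.2 → f/2.5 → f/2.8 → f/3.2 → f/3.5 → f/4 → f/4.5 → f/5.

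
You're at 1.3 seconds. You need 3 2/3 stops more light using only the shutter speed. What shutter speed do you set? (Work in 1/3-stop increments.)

Shutter speed: 1.3 → 1.6 → 2 → 2.5 → 3.2 → 4 → 5 → 6 → 8 → 10 → 13 → 15 — 3 2/3 stops slower (brighter).

15 s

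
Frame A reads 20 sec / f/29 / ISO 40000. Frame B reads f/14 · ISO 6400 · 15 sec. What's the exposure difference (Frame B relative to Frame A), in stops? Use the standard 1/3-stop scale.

1 stop darker

Aperture: f/29 → f/25 → f/22 → f/20 → f/18 → f/16 → f/14 — 2 stops wider (brighter).
Shutter speed: 20 → 15 — 1/3 stop shorter (darker).
ISO: 40000 → 32000 → 25600 → 20000 → 16000 → 12800 → 10000 → 8000 → 6400 — 2 2/3 stops lower (darker).
Net: +2 −1/3 −2 2/3 = −1 stop.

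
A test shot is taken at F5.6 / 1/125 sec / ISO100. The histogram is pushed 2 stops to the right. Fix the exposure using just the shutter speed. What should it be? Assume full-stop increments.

Overexposed by 2 stops → need 2 stops darker.
Shutter speed: 1/125 → 1/250 → 1/500.

1/500s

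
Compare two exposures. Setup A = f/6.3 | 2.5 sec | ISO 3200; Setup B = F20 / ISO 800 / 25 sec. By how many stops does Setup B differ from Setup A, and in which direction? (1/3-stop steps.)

2 stops darker

Aperture: f/6.3 → f/7.1 → f/8 → f/9 → f/10 → f/11 → f/13 → f/14 → f/16 → f/18 → f/20 — 3 1/3 stops narrower (darker).
Shutter speed: 2.5 → 3.2 → 4 → 5 → 6 → 8 → 10 → 13 → 15 → 20 → 25 — 3 1/3 stops longer (brighter).
ISO: 3200 → 2500 → 2000 → 1600 → 1250 → 1000 → 800 — 2 stops dropped (darker).
Net: −3 1/3 +3 1/3 −2 = −2 stops.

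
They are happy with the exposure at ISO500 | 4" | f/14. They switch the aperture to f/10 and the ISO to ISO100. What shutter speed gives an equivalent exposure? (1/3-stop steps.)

10 s

Aperture: f/14 → f/13 → f/11 → f/10 — 1 stop larger aperture (brighter).
ISO: 500 → 400 → 320 → 250 → 200 → 160 → 125 → 100 — 2 1/3 stops lower (darker).
Net change so far: 1 1/3 stops darker. Offset with the shutter speed: 4 → 5 → 6 → 8 → 10.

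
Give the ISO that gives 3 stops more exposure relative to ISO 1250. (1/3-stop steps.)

ISO: 1250 → 1600 → 2000 → 2500 → 3200 → 4000 → 5000 → 6400 → 8000 → 10000 — 3 stops raised (brighter).

ISO 10000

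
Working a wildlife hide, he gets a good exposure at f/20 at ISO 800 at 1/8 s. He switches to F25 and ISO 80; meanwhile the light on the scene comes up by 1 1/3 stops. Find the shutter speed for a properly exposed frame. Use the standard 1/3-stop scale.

Scene light: 1 1/3 stops brighter.
Aperture: f/20 → f/22 → f/25 — 2/3 stop stopped down (darker).
ISO: 800 → 640 → 500 → 400 → 320 → 250 → 200 → 160 → 125 → 100 → 80 — 3 1/3 stops lower (darker).
Net so far: 2 2/3 stops darker. Shutter speed: 1/8 → 1/6 → 1/5 → 1/4 → 0.3 → 0.4 → 0.5 → 0.6 → 0.8.

0.8 s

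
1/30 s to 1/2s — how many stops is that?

1/30 → 1/15 → 1/8 → 1/4 → 1/2 — count the steps: 4 stops.

4 stops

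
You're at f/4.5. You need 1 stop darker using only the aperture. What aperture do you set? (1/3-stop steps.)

Aperture: f/4.5 → f/5 → f/5.6 → f/6.3 — 1 stop narrower (darker).

f/6.3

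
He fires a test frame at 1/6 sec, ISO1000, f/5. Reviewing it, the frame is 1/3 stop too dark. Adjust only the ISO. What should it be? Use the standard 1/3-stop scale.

Underexposed by 1/3 stop → need 1/3 stop brighter.
ISO: 1000 → 1250.

ISO 1250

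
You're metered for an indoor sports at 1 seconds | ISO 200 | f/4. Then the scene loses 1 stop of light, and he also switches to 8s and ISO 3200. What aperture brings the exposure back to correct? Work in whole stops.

f/32

Scene light: 1 stop darker.
Shutter speed: 1 → 2 → 4 → 8 — 3 stops slower (brighter).
ISO: 200 → 400 → 800 → 1600 → 3200 — 4 stops higher (brighter).
Net so far: 6 stops brighter. Aperture: f/4 → f/5.6 → f/8 → f/11 → f/16 → f/22 → f/32.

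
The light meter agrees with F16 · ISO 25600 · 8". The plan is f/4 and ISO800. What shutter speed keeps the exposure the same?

15 s

Aperture: f/16 → f/11 → f/8 → f/5.6 → f/4 — 4 stops wider (brighter).
ISO: 25600 → 12800 → 6400 → 3200 → 1600 → 800 — 5 stops dropped (darker).
Net change so far: 1 stop darker. Offset with the shutter speed: 8 → 15.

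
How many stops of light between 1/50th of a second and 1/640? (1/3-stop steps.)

1/50 → 1/60 → 1/80 → 1/100 → 1/125 → 1/160 → 1/200 → 1/250 → 1/320 → 1/400 → 1/500 → 1/640 — count the steps: 11 third-stops = 3 2/3 stops.

3 2/3 stops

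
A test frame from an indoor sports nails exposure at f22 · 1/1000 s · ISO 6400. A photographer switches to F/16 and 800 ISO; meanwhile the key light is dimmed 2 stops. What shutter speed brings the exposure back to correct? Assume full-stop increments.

Scene light: 2 stops darker.
Aperture: f/22 → f/16 — 1 stop wider (brighter).
ISO: 6400 → 3200 → 1600 → 800 — 3 stops lower (darker).
Net so far: 4 stops darker. Shutter speed: 1/1000 → 1/500 → 1/250 → 1/125 → 1/60.

1/60s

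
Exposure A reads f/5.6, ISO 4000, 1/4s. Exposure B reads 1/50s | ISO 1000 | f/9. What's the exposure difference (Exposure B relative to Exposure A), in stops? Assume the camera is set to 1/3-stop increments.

7 stops darker

Aperture: f/5.6 → f/6.3 → f/7.1 → f/8 → f/9 — 1 1/3 stops smaller aperture (darker).
Shutter speed: 1/4 → 1/5 → 1/6 → 1/8 → 1/10 → 1/13 → 1/15 → 1/20 → 1/25 → 1/30 → 1/40 → 1/50 — 3 2/3 stops faster (darker).
ISO: 4000 → 3200 → 2500 → 2000 → 1600 → 1250 → 1000 — 2 stops dropped (darker).
Net: −1 1/3 −3 2/3 −2 = −7 stops.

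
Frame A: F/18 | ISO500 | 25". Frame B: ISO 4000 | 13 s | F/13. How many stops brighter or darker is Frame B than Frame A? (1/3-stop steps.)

3 stops brighter

Aperture: f/18 → f/16 → f/14 → f/13 — 1 stop wider (brighter).
Shutter speed: 25 → 20 → 15 → 13 — 1 stop faster (darker).
ISO: 500 → 640 → 800 → 1000 → 1250 → 1600 → 2000 → 2500 → 3200 → 4000 — 3 stops raised (brighter).
Net: +1 −1 +3 = +3 stops.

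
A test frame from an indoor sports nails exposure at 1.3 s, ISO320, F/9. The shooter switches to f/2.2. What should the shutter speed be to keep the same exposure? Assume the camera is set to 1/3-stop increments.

Aperture: f/9 → f/8 → f/7.1 → f/6.3 → f/5.6 → f/5 → f/4.5 → f/4 → f/3.5 → f/3.2 → f/2.8 → f/2.5 → f/2.2 — 4 stops opened up (brighter).
Need 4 stops darker from the shutter speed: 1.3 → 1 → 0.8 → 0.6 → 0.5 → 0.4 → 0.3 → 1/4 → 1/5 → 1/6 → 1/8 → 1/10 → 1/13.

1/13s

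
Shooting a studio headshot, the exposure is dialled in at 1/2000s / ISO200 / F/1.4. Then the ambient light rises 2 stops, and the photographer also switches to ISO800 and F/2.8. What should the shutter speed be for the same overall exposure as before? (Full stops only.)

1/8000s

Scene light: 2 stops brighter.
ISO: 200 → 400 → 800 — 2 stops raised (brighter).
Aperture: f/1.4 → f/2 → f/2.8 — 2 stops smaller aperture (darker).
Net so far: 2 stops brighter. Shutter speed: 1/2000 → 1/4000 → 1/8000.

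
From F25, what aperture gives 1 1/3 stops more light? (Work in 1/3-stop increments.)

f/16

Aperture: f/25 → f/22 → f/20 → f/18 → f/16 — 1 1/3 stops wider (brighter).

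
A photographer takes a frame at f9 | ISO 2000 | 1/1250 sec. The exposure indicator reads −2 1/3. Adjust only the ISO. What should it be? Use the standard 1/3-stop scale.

ISO 10000

Underexposed by 2 1/3 stops → need 2 1/3 stops brighter.
ISO: 2000 → 2500 → 3200 → 4000 → 5000 → 6400 → 8000 → 10000.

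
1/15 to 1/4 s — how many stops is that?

1/15 → 1/8 → 1/4 — count the steps: 2 stops.

2 stops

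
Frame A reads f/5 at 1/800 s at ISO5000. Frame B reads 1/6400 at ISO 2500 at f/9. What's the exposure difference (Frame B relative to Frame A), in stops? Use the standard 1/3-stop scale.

5 2/3 stops darker

Aperture: f/5 → f/5.6 → f/6.3 → f/7.1 → f/8 → f/9 — 1 2/3 stops narrower (darker).
Shutter speed: 1/800 → 1/1000 → 1/1250 → 1/1600 → 1/2000 → 1/2500 → 1/3200 → 1/4000 → 1/5000 → 1/6400 — 3 stops faster (darker).
ISO: 5000 → 4000 → 3200 → 2500 — 1 stop dropped (darker).
Net: −1 2/3 −3 −1 = −5 2/3 stops.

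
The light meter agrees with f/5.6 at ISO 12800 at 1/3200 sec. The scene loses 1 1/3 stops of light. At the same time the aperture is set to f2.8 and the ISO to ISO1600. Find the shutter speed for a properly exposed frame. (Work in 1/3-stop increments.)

Scene light: 1 1/3 stops darker.
Aperture: f/5.6 → f/5 → f/4.5 → f/4 → f/3.5 → f/3.2 → f/2.8 — 2 stops opened up (brighter).
ISO: 12800 → 10000 → 8000 → 6400 → 5000 → 4000 → 3200 → 2500 → 2000 → 1600 — 3 stops dropped (darker).
Net so far: 2 1/3 stops darker. Shutter speed: 1/3200 → 1/2500 → 1/2000 → 1/1600 → 1/1250 → 1/1000 → 1/800 → 1/640.

1/640s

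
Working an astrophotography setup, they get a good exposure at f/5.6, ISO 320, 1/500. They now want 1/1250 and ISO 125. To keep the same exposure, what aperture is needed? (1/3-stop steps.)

f/2.2

Shutter speed: 1/500 → 1/640 → 1/800 → 1/1000 → 1/1250 — 1 1/3 stops shorter (darker).
ISO: 320 → 250 → 200 → 160 → 125 — 1 1/3 stops dropped (darker).
Net change so far: 2 2/3 stops darker. Offset with the aperture: f/5.6 → f/5 → f/4.5 → f/4 → f/3.5 → f/3.2 → f/2.8 → f/2.5 → f/2.2.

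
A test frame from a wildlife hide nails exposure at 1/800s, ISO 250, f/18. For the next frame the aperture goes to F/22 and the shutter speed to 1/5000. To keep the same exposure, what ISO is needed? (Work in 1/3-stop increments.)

Aperture: f/18 → f/20 → f/22 — 2/3 stop narrower (darker).
Shutter speed: 1/800 → 1/1000 → 1/1250 → 1/1600 → 1/2000 → 1/2500 → 1/3200 → 1/4000 → 1/5000 — 2 2/3 stops faster (darker).
Net change so far: 3 1/3 stops darker. Offset with the ISO: 250 → 320 → 400 → 500 → 640 → 800 → 1000 → 1250 → 1600 → 2000 → 2500.

ISO 2500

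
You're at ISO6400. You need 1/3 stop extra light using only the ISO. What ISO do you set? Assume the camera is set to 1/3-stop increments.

ISO 8000

ISO: 6400 → 8000 — 1/3 stop raised (brighter).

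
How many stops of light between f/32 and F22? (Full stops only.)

1 stop

f/32 → f/22 — count the steps: 1 stop.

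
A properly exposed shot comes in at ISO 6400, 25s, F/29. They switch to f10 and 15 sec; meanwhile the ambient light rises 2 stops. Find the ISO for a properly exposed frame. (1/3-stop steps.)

Scene light: 2 stops brighter.
Aperture: f/29 → f/25 → f/22 → f/20 → f/18 → f/16 → f/14 → f/13 → f/11 → f/10 — 3 stops opened up (brighter).
Shutter speed: 25 → 20 → 15 — 2/3 stop faster (darker).
Net so far: 4 1/3 stops brighter. ISO: 6400 → 5000 → 4000 → 3200 → 2500 → 2000 → 1600 → 1250 → 1000 → 800 → 640 → 500 → 400 → 320.

ISO 320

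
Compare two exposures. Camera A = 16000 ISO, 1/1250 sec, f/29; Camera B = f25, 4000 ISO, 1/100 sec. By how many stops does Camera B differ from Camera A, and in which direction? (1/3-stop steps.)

Aperture: f/29 → f/25 — 1/3 stop wider (brighter).
Shutter speed: 1/1250 → 1/1000 → 1/800 → 1/640 → 1/500 → 1/400 → 1/320 → 1/250 → 1/200 → 1/160 → 1/125 → 1/100 — 3 2/3 stops slower (brighter).
ISO: 16000 → 12800 → 10000 → 8000 → 6400 → 5000 → 4000 — 2 stops lower (darker).
Net: +1/3 +3 2/3 −2 = +2 stops.

2 stops brighter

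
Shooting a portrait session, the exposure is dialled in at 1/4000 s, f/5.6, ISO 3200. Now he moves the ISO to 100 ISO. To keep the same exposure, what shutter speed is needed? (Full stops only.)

ISO: 3200 → 1600 → 800 → 400 → 200 → 100 — 5 stops dropped (darker).
Need 5 stops brighter from the shutter speed: 1/4000 → 1/2000 → 1/1000 → 1/500 → 1/250 → 1/125.

1/125s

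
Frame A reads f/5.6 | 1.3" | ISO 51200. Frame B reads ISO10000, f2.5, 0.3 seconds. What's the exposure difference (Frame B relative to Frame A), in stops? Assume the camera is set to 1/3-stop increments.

Aperture: f/5.6 → f/5 → f/4.5 → f/4 → f/3.5 → f/3.2 → f/2.8 → f/2.5 — 2 1/3 stops opened up (brighter).
Shutter speed: 1.3 → 1 → 0.8 → 0.6 → 0.5 → 0.4 → 0.3 — 2 stops shorter (darker).
ISO: 51200 → 40000 → 32000 → 25600 → 20000 → 16000 → 12800 → 10000 — 2 1/3 stops dropped (darker).
Net: +2 1/3 −2 −2 1/3 = −2 stops.

2 stops darker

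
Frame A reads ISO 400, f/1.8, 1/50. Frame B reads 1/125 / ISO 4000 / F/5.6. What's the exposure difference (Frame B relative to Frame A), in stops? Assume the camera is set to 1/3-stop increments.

Aperture: f/1.8 → f/2 → f/2.2 → f/2.5 → f/2.8 → f/3.2 → f/3.5 → f/4 → f/4.5 → f/5 → f/5.6 — 3 1/3 stops stopped down (darker).
Shutter speed: 1/50 → 1/60 → 1/80 → 1/100 → 1/125 — 1 1/3 stops shorter (darker).
ISO: 400 → 500 → 640 → 800 → 1000 → 1250 → 1600 → 2000 → 2500 → 3200 → 4000 — 3 1/3 stops raised (brighter).
Net: −3 1/3 −1 1/3 +3 1/3 = −1 1/3 stops.

1 1/3 stops darker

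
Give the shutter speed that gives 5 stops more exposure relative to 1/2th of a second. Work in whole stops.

15 s

Shutter speed: 1/2 → 1 → 2 → 4 → 8 → 15 — 5 stops slower (brighter).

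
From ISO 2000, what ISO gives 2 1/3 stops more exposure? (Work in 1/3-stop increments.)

ISO 10000

ISO: 2000 → 2500 → 3200 → 4000 → 5000 → 6400 → 8000 → 10000 — 2 1/3 stops higher (brighter).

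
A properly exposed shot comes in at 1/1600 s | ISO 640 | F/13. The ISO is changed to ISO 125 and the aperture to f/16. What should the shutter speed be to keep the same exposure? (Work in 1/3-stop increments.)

1/200s

ISO: 640 → 500 → 400 → 320 → 250 → 200 → 160 → 125 — 2 1/3 stops dropped (darker).
Aperture: f/13 → f/14 → f/16 — 2/3 stop stopped down (darker).
Net change so far: 3 stops darker. Offset with the shutter speed: 1/1600 → 1/1250 → 1/1000 → 1/800 → 1/640 → 1/500 → 1/400 → 1/320 → 1/250 → 1/200.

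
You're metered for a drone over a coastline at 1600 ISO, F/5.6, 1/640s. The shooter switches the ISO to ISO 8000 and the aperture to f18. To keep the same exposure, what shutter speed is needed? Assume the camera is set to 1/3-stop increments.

1/320s

ISO: 1600 → 2000 → 2500 → 3200 → 4000 → 5000 → 6400 → 8000 — 2 1/3 stops higher (brighter).
Aperture: f/5.6 → f/6.3 → f/7.1 → f/8 → f/9 → f/10 → f/11 → f/13 → f/14 → f/16 → f/18 — 3 1/3 stops narrower (darker).
Net change so far: 1 stop darker. Offset with the shutter speed: 1/640 → 1/500 → 1/400 → 1/320.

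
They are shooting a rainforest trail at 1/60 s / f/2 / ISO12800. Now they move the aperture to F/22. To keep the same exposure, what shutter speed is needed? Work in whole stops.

Aperture: f/2 → f/2.8 → f/4 → f/5.6 → f/8 → f/11 → f/16 → f/22 — 7 stops narrower (darker).
Need 7 stops brighter from the shutter speed: 1/60 → 1/30 → 1/15 → 1/8 → 1/4 → 1/2 → 1 → 2.

2 s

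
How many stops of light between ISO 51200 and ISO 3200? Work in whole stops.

4 stops

51200 → 25600 → 12800 → 6400 → 3200 — count the steps: 4 stops.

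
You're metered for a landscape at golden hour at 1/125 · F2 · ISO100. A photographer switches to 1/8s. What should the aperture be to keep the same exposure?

Shutter speed: 1/125 → 1/60 → 1/30 → 1/15 → 1/8 — 4 stops slower (brighter).
Need 4 stops darker from the aperture: f/2 → f/2.8 → f/4 → f/5.6 → f/8.

f/8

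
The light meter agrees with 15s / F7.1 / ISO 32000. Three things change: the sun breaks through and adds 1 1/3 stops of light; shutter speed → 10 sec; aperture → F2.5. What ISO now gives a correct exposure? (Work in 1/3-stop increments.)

ISO 2500

Scene light: 1 1/3 stops brighter.
Shutter speed: 15 → 13 → 10 — 2/3 stop faster (darker).
Aperture: f/7.1 → f/6.3 → f/5.6 → f/5 → f/4.5 → f/4 → f/3.5 → f/3.2 → f/2.8 → f/2.5 — 3 stops opened up (brighter).
Net so far: 3 2/3 stops brighter. ISO: 32000 → 25600 → 20000 → 16000 → 12800 → 10000 → 8000 → 6400 → 5000 → 4000 → 3200 → 2500.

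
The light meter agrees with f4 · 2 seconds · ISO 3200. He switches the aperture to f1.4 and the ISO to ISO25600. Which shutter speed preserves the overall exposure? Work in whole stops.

1/30s

Aperture: f/4 → f/2.8 → f/2 → f/1.4 — 3 stops larger aperture (brighter).
ISO: 3200 → 6400 → 12800 → 25600 — 3 stops raised (brighter).
Net change so far: 6 stops brighter. Offset with the shutter speed: 2 → 1 → 1/2 → 1/4 → 1/8 → 1/15 → 1/30.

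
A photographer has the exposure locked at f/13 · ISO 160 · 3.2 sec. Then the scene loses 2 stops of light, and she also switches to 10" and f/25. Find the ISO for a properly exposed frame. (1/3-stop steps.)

Scene light: 2 stops darker.
Shutter speed: 3.2 → 4 → 5 → 6 → 8 → 10 — 1 2/3 stops longer (brighter).
Aperture: f/13 → f/14 → f/16 → f/18 → f/20 → f/22 → f/25 — 2 stops stopped down (darker).
Net so far: 2 1/3 stops darker. ISO: 160 → 200 → 250 → 320 → 400 → 500 → 640 → 800.

ISO 800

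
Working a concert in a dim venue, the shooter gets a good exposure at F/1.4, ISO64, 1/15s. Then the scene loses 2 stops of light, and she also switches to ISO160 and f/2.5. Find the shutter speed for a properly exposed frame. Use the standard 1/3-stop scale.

0.3 s

Scene light: 2 stops darker.
ISO: 64 → 80 → 100 → 125 → 160 — 1 1/3 stops higher (brighter).
Aperture: f/1.4 → f/1.6 → f/1.8 → f/2 → f/2.2 → f/2.5 — 1 2/3 stops narrower (darker).
Net so far: 2 1/3 stops darker. Shutter speed: 1/15 → 1/13 → 1/10 → 1/8 → 1/6 → 1/5 → 1/4 → 0.3.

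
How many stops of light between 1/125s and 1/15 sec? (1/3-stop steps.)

3 stops

1/125 → 1/100 → 1/80 → 1/60 → 1/50 → 1/40 → 1/30 → 1/25 → 1/20 → 1/15 — count the steps: 9 third-stops = 3 stops.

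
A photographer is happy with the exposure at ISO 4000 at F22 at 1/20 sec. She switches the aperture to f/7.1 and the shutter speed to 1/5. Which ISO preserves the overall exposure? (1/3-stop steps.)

ISO 100

Aperture: f/22 → f/20 → f/18 → f/16 → f/14 → f/13 → f/11 → f/10 → f/9 → f/8 → f/7.1 — 3 1/3 stops larger aperture (brighter).
Shutter speed: 1/20 → 1/15 → 1/13 → 1/10 → 1/8 → 1/6 → 1/5 — 2 stops slower (brighter).
Net change so far: 5 1/3 stops brighter. Offset with the ISO: 4000 → 3200 → 2500 → 2000 → 1600 → 1250 → 1000 → 800 → 640 → 500 → 400 → 320 → 250 → 200 → 160 → 125 → 100.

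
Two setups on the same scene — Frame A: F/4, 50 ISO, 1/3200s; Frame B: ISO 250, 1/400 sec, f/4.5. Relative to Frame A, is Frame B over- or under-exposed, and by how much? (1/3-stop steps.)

Aperture: f/4 → f/4.5 — 1/3 stop narrower (darker).
Shutter speed: 1/3200 → 1/2500 → 1/2000 → 1/1600 → 1/1250 → 1/1000 → 1/800 → 1/640 → 1/500 → 1/400 — 3 stops slower (brighter).
ISO: 50 → 64 → 80 → 100 → 125 → 160 → 200 → 250 — 2 1/3 stops higher (brighter).
Net: −1/3 +3 +2 1/3 = +5 stops.

5 stops brighter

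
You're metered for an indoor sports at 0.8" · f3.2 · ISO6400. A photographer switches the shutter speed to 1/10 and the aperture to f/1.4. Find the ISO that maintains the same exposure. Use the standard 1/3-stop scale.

ISO 10000

Shutter speed: 0.8 → 0.6 → 0.5 → 0.4 → 0.3 → 1/4 → 1/5 → 1/6 → 1/8 → 1/10 — 3 stops faster (darker).
Aperture: f/3.2 → f/2.8 → f/2.5 → f/2.2 → f/2 → f/1.8 → f/1.6 → f/1.4 — 2 1/3 stops wider (brighter).
Net change so far: 2/3 stop darker. Offset with the ISO: 6400 → 8000 → 10000.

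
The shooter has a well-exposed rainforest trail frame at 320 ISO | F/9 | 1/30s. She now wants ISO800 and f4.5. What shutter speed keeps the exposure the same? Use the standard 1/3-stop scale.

ISO: 320 → 400 → 500 → 640 → 800 — 1 1/3 stops higher (brighter).
Aperture: f/9 → f/8 → f/7.1 → f/6.3 → f/5.6 → f/5 → f/4.5 — 2 stops larger aperture (brighter).
Net change so far: 3 1/3 stops brighter. Offset with the shutter speed: 1/30 → 1/40 → 1/50 → 1/60 → 1/80 → 1/100 → 1/125 → 1/160 → 1/200 → 1/250 → 1/320.

1/320s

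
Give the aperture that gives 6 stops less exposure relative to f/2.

f/16

Aperture: f/2 → f/2.8 → f/4 → f/5.6 → f/8 → f/11 → f/16 — 6 stops narrower (darker).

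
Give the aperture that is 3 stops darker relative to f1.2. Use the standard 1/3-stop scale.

Aperture: f/1.2 → f/1.4 → f/1.6 → f/1.8 → f/2 → f/2.2 → f/2.5 → f/2.8 → f/3.2 → f/3.5 — 3 stops narrower (darker).

f/3.5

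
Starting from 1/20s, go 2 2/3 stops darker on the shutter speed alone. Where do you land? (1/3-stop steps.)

1/125s

Shutter speed: 1/20 → 1/25 → 1/30 → 1/40 → 1/50 → 1/60 → 1/80 → 1/100 → 1/125 — 2 2/3 stops shorter (darker).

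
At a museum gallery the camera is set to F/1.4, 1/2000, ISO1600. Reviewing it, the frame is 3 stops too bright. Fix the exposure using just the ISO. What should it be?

ISO 200

Overexposed by 3 stops → need 3 stops darker.
ISO: 1600 → 800 → 400 → 200.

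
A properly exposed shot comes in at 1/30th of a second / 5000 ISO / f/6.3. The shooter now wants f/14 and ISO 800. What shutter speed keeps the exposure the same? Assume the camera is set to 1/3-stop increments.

1 s

Aperture: f/6.3 → f/7.1 → f/8 → f/9 → f/10 → f/11 → f/13 → f/14 — 2 1/3 stops stopped down (darker).
ISO: 5000 → 4000 → 3200 → 2500 → 2000 → 1600 → 1250 → 1000 → 800 — 2 2/3 stops lower (darker).
Net change so far: 5 stops darker. Offset with the shutter speed: 1/30 → 1/25 → 1/20 → 1/15 → 1/13 → 1/10 → 1/8 → 1/6 → 1/5 → 1/4 → 0.3 → 0.4 → 0.5 → 0.6 → 0.8 → 1.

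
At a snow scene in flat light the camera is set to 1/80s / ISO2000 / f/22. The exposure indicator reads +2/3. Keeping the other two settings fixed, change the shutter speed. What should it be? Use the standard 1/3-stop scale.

Overexposed by 2/3 stop → need 2/3 stop darker.
Shutter speed: 1/80 → 1/100 → 1/125.

1/125s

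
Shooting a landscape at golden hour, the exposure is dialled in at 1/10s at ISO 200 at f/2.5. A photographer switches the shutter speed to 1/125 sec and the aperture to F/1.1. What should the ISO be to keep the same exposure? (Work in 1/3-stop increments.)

Shutter speed: 1/10 → 1/13 → 1/15 → 1/20 → 1/25 → 1/30 → 1/40 → 1/50 → 1/60 → 1/80 → 1/100 → 1/125 — 3 2/3 stops faster (darker).
Aperture: f/2.5 → f/2.2 → f/2 → f/1.8 → f/1.6 → f/1.4 → f/1.2 → f/1.1 — 2 1/3 stops opened up (brighter).
Net change so far: 1 1/3 stops darker. Offset with the ISO: 200 → 250 → 320 → 400 → 500.

ISO 500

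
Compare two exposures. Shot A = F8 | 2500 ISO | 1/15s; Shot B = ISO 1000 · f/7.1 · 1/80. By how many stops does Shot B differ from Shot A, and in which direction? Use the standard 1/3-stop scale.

Aperture: f/8 → f/7.1 — 1/3 stop wider (brighter).
Shutter speed: 1/15 → 1/20 → 1/25 → 1/30 → 1/40 → 1/50 → 1/60 → 1/80 — 2 1/3 stops faster (darker).
ISO: 2500 → 2000 → 1600 → 1250 → 1000 — 1 1/3 stops lower (darker).
Net: +1/3 −2 1/3 −1 1/3 = −3 1/3 stops.

3 1/3 stops darker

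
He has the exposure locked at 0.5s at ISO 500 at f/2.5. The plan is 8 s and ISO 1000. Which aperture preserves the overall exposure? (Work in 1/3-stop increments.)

Shutter speed: 0.5 → 0.6 → 0.8 → 1 → 1.3 → 1.6 → 2 → 2.5 → 3.2 → 4 → 5 → 6 → 8 — 4 stops longer (brighter).
ISO: 500 → 640 → 800 → 1000 — 1 stop raised (brighter).
Net change so far: 5 stops brighter. Offset with the aperture: f/2.5 → f/2.8 → f/3.2 → f/3.5 → f/4 → f/4.5 → f/5 → f/5.6 → f/6.3 → f/7.1 → f/8 → f/9 → f/10 → f/11 → f/13 → f/14.

f/14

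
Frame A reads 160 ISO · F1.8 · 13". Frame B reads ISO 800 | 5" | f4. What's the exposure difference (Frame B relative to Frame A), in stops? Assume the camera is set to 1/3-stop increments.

Aperture: f/1.8 → f/2 → f/2.2 → f/2.5 → f/2.8 → f/3.2 → f/3.5 → f/4 — 2 1/3 stops narrower (darker).
Shutter speed: 13 → 10 → 8 → 6 → 5 — 1 1/3 stops faster (darker).
ISO: 160 → 200 → 250 → 320 → 400 → 500 → 640 → 800 — 2 1/3 stops higher (brighter).
Net: −2 1/3 −1 1/3 +2 1/3 = −1 1/3 stops.

1 1/3 stops darker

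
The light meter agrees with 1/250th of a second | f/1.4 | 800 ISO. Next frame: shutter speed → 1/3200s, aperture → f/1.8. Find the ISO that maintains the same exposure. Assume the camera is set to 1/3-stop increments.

ISO 16000

Shutter speed: 1/250 → 1/320 → 1/400 → 1/500 → 1/640 → 1/800 → 1/1000 → 1/1250 → 1/1600 → 1/2000 → 1/2500 → 1/3200 — 3 2/3 stops faster (darker).
Aperture: f/1.4 → f/1.6 → f/1.8 — 2/3 stop smaller aperture (darker).
Net change so far: 4 1/3 stops darker. Offset with the ISO: 800 → 1000 → 1250 → 1600 → 2000 → 2500 → 3200 → 4000 → 5000 → 6400 → 8000 → 10000 → 12800 → 16000.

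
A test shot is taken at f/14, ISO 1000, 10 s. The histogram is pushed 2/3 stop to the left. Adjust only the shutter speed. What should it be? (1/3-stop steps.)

Underexposed by 2/3 stop → need 2/3 stop brighter.
Shutter speed: 10 → 13 → 15.

15 s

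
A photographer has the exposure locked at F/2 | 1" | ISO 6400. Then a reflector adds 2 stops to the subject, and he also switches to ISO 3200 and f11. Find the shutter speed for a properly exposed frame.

Scene light: 2 stops brighter.
ISO: 6400 → 3200 — 1 stop lower (darker).
Aperture: f/2 → f/2.8 → f/4 → f/5.6 → f/8 → f/11 — 5 stops smaller aperture (darker).
Net so far: 4 stops darker. Shutter speed: 1 → 2 → 4 → 8 → 15.

15 s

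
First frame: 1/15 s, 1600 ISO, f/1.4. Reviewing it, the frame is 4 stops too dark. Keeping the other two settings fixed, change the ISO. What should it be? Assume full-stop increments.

Underexposed by 4 stops → need 4 stops brighter.
ISO: 1600 → 3200 → 6400 → 12800 → 25600.

ISO 25600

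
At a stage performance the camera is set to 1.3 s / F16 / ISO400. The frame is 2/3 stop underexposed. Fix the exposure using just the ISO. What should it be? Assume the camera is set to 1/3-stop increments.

ISO 640

Underexposed by 2/3 stop → need 2/3 stop brighter.
ISO: 400 → 500 → 640.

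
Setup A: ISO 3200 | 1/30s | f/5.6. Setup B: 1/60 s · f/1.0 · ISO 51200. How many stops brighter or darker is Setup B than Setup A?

8 stops brighter

Aperture: f/5.6 → f/4 → f/2.8 → f/2 → f/1.4 → f/1.0 — 5 stops opened up (brighter).
Shutter speed: 1/30 → 1/60 — 1 stop shorter (darker).
ISO: 3200 → 6400 → 12800 → 25600 → 51200 — 4 stops higher (brighter).
Net: +5 −1 +4 = +8 stops.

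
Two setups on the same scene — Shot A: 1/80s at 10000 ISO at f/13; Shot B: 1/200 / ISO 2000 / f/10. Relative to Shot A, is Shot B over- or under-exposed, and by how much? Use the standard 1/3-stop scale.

3 stops darker

Aperture: f/13 → f/11 → f/10 — 2/3 stop wider (brighter).
Shutter speed: 1/80 → 1/100 → 1/125 → 1/160 → 1/200 — 1 1/3 stops faster (darker).
ISO: 10000 → 8000 → 6400 → 5000 → 4000 → 3200 → 2500 → 2000 — 2 1/3 stops dropped (darker).
Net: +2/3 −1 1/3 −2 1/3 = −3 stops.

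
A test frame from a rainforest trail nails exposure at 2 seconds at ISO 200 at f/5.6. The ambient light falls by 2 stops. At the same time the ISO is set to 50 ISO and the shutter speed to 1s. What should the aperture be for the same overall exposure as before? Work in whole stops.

f/1.0

Scene light: 2 stops darker.
ISO: 200 → 100 → 50 — 2 stops lower (darker).
Shutter speed: 2 → 1 — 1 stop shorter (darker).
Net so far: 5 stops darker. Aperture: f/5.6 → f/4 → f/2.8 → f/2 → f/1.4 → f/1.0.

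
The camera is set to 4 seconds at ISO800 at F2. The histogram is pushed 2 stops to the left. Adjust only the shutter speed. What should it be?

Underexposed by 2 stops → need 2 stops brighter.
Shutter speed: 4 → 8 → 15.

15 s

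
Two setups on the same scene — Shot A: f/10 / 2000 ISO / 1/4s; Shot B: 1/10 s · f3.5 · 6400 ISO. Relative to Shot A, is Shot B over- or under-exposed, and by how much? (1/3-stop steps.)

3 1/3 stops brighter

Aperture: f/10 → f/9 → f/8 → f/7.1 → f/6.3 → f/5.6 → f/5 → f/4.5 → f/4 → f/3.5 — 3 stops opened up (brighter).
Shutter speed: 1/4 → 1/5 → 1/6 → 1/8 → 1/10 — 1 1/3 stops faster (darker).
ISO: 2000 → 2500 → 3200 → 4000 → 5000 → 6400 — 1 2/3 stops higher (brighter).
Net: +3 −1 1/3 +1 2/3 = +3 1/3 stops.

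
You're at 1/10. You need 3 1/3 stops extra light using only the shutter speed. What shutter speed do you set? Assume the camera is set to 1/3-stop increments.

1 s

Shutter speed: 1/10 → 1/8 → 1/6 → 1/5 → 1/4 → 0.3 → 0.4 → 0.5 → 0.6 → 0.8 → 1 — 3 1/3 stops slower (brighter).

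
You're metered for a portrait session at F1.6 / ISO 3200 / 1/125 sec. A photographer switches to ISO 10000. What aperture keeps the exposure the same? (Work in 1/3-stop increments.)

f/2.8

ISO: 3200 → 4000 → 5000 → 6400 → 8000 → 10000 — 1 2/3 stops higher (brighter).
Need 1 2/3 stops darker from the aperture: f/1.6 → f/1.8 → f/2 → f/2.2 → f/2.5 → f/2.8.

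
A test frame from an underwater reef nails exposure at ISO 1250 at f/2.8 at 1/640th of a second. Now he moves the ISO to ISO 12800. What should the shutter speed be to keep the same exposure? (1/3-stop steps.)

ISO: 1250 → 1600 → 2000 → 2500 → 3200 → 4000 → 5000 → 6400 → 8000 → 10000 → 12800 — 3 1/3 stops raised (brighter).
Need 3 1/3 stops darker from the shutter speed: 1/640 → 1/800 → 1/1000 → 1/1250 → 1/1600 → 1/2000 → 1/2500 → 1/3200 → 1/4000 → 1/5000 → 1/6400.

1/6400s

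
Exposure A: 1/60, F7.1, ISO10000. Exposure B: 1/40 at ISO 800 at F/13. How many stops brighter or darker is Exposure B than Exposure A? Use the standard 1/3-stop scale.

4 2/3 stops darker

Aperture: f/7.1 → f/8 → f/9 → f/10 → f/11 → f/13 — 1 2/3 stops stopped down (darker).
Shutter speed: 1/60 → 1/50 → 1/40 — 2/3 stop slower (brighter).
ISO: 10000 → 8000 → 6400 → 5000 → 4000 → 3200 → 2500 → 2000 → 1600 → 1250 → 1000 → 800 — 3 2/3 stops dropped (darker).
Net: −1 2/3 +2/3 −3 2/3 = −4 2/3 stops.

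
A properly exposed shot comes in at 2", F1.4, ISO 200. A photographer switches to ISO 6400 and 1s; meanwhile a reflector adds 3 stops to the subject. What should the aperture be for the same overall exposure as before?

Scene light: 3 stops brighter.
ISO: 200 → 400 → 800 → 1600 → 3200 → 6400 — 5 stops higher (brighter).
Shutter speed: 2 → 1 — 1 stop faster (darker).
Net so far: 7 stops brighter. Aperture: f/1.4 → f/2 → f/2.8 → f/4 → f/5.6 → f/8 → f/11 → f/16.

f/16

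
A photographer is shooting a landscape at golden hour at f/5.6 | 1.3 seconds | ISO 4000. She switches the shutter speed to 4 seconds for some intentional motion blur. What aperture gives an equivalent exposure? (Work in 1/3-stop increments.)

Shutter speed: 1.3 → 1.6 → 2 → 2.5 → 3.2 → 4 — 1 2/3 stops slower (brighter).
Need 1 2/3 stops darker from the aperture: f/5.6 → f/6.3 → f/7.1 → f/8 → f/9 → f/10.

f/10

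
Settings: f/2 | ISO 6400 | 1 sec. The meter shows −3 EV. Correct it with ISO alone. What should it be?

ISO 51200

Underexposed by 3 stops → need 3 stops brighter.
ISO: 6400 → 12800 → 25600 → 51200.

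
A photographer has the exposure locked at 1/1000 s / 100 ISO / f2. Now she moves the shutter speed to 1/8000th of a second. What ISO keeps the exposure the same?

Shutter speed: 1/1000 → 1/2000 → 1/4000 → 1/8000 — 3 stops shorter (darker).
Need 3 stops brighter from the ISO: 100 → 200 → 400 → 800.

ISO 800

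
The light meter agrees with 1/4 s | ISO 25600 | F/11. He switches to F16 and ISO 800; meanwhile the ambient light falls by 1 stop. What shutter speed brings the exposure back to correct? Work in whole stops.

Scene light: 1 stop darker.
Aperture: f/11 → f/16 — 1 stop smaller aperture (darker).
ISO: 25600 → 12800 → 6400 → 3200 → 1600 → 800 — 5 stops dropped (darker).
Net so far: 7 stops darker. Shutter speed: 1/4 → 1/2 → 1 → 2 → 4 → 8 → 15 → 30.

30 s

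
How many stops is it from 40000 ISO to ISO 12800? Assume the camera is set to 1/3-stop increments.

40000 → 32000 → 25600 → 20000 → 16000 → 12800 — count the steps: 5 third-stops = 1 2/3 stops.

1 2/3 stops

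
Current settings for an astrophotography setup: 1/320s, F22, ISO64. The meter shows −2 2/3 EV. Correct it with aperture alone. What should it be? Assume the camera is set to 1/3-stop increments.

Underexposed by 2 2/3 stops → need 2 2/3 stops brighter.
Aperture: f/22 → f/20 → f/18 → f/16 → f/14 → f/13 → f/11 → f/10 → f/9.

f/9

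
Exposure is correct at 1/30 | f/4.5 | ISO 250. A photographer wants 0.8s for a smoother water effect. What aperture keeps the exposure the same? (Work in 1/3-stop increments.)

Shutter speed: 1/30 → 1/25 → 1/20 → 1/15 → 1/13 → 1/10 → 1/8 → 1/6 → 1/5 → 1/4 → 0.3 → 0.4 → 0.5 → 0.6 → 0.8 — 4 2/3 stops slower (brighter).
Need 4 2/3 stops darker from the aperture: f/4.5 → f/5 → f/5.6 → f/6.3 → f/7.1 → f/8 → f/9 → f/10 → f/11 → f/13 → f/14 → f/16 → f/18 → f/20 → f/22.

f/22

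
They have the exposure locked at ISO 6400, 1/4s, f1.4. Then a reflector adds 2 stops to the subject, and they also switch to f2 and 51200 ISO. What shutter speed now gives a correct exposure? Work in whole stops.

1/60s

Scene light: 2 stops brighter.
Aperture: f/1.4 → f/2 — 1 stop narrower (darker).
ISO: 6400 → 12800 → 25600 → 51200 — 3 stops raised (brighter).
Net so far: 4 stops brighter. Shutter speed: 1/4 → 1/8 → 1/15 → 1/30 → 1/60.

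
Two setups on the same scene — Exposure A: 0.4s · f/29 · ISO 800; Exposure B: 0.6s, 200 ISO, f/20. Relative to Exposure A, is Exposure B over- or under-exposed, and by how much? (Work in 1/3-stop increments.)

Aperture: f/29 → f/25 → f/22 → f/20 — 1 stop opened up (brighter).
Shutter speed: 0.4 → 0.5 → 0.6 — 2/3 stop slower (brighter).
ISO: 800 → 640 → 500 → 400 → 320 → 250 → 200 — 2 stops dropped (darker).
Net: +1 +2/3 −2 = −1/3 stops.

1/3 stop darker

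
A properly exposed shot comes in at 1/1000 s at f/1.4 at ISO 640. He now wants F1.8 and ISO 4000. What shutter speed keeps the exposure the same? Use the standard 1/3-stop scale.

Aperture: f/1.4 → f/1.6 → f/1.8 — 2/3 stop smaller aperture (darker).
ISO: 640 → 800 → 1000 → 1250 → 1600 → 2000 → 2500 → 3200 → 4000 — 2 2/3 stops higher (brighter).
Net change so far: 2 stops brighter. Offset with the shutter speed: 1/1000 → 1/1250 → 1/1600 → 1/2000 → 1/2500 → 1/3200 → 1/4000.

1/4000s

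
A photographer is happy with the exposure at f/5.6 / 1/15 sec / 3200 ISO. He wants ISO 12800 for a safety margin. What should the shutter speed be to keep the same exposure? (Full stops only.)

ISO: 3200 → 6400 → 12800 — 2 stops higher (brighter).
Need 2 stops darker from the shutter speed: 1/15 → 1/30 → 1/60.

1/60s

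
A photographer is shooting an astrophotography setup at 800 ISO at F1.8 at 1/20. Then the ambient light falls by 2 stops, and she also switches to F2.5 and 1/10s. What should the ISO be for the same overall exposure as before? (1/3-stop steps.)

ISO 3200

Scene light: 2 stops darker.
Aperture: f/1.8 → f/2 → f/2.2 → f/2.5 — 1 stop narrower (darker).
Shutter speed: 1/20 → 1/15 → 1/13 → 1/10 — 1 stop slower (brighter).
Net so far: 2 stops darker. ISO: 800 → 1000 → 1250 → 1600 → 2000 → 2500 → 3200.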